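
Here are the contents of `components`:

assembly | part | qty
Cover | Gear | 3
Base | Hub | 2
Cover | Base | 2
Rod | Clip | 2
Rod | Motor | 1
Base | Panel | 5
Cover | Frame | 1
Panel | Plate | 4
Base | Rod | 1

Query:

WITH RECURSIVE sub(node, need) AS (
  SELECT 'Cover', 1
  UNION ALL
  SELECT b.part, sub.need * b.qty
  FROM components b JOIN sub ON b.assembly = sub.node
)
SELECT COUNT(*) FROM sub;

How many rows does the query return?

Base: (Cover, need=1).
Iteration 1: components of {Cover} -> Base = 1*2 = 2, Frame = 1*1 = 1, Gear = 1*3 = 3.
Iteration 2: components of {Base,Frame,Gear} -> Hub = 2*2 = 4, Panel = 2*5 = 10, Rod = 2*1 = 2.
Iteration 3: components of {Hub,Panel,Rod} -> Clip = 2*2 = 4, Motor = 2*1 = 2, Plate = 10*4 = 40.
Iteration 4: no further components; recursion stops.
Total rows emitted: 10.

10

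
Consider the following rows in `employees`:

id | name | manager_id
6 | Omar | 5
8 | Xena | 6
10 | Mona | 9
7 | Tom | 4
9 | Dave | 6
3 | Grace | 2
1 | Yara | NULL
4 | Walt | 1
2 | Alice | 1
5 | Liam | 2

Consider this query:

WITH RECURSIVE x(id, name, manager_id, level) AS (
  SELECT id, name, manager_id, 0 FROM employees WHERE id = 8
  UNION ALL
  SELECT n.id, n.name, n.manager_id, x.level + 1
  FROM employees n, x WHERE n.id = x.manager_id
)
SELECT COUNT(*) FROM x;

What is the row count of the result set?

5

Base: id=8 (Xena), manager_id=6, level 0.
Iteration 1: join on id=6 -> Omar (id 6, manager_id=5, level 1).
Iteration 2: join on id=5 -> Liam (id 5, manager_id=2, level 2).
Iteration 3: join on id=2 -> Alice (id 2, manager_id=1, level 3).
Iteration 4: join on id=1 -> Yara (id 1, manager_id=NULL, level 4).
Iteration 5: manager_id is NULL; no match; recursion stops.
Total rows emitted: 5.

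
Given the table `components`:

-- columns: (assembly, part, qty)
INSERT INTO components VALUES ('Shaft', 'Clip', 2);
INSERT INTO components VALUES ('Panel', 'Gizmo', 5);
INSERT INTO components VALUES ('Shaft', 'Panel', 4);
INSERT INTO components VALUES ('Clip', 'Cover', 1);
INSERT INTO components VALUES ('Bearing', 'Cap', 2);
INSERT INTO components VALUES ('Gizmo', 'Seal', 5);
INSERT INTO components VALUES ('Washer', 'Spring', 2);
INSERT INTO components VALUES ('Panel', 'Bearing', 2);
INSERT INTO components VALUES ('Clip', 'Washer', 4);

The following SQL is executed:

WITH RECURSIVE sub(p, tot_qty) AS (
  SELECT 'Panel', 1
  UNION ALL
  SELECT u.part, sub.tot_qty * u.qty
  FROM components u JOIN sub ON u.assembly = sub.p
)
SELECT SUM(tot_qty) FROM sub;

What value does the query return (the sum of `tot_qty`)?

37

Base: (Panel, tot_qty=1).
Iteration 1: components of {Panel} -> Bearing = 1*2 = 2, Gizmo = 1*5 = 5.
Iteration 2: components of {Bearing,Gizmo} -> Cap = 2*2 = 4, Seal = 5*5 = 25.
Iteration 3: no further components; recursion stops.
SUM(tot_qty) = 1 + 5 + 2 + 25 + 4 = 37.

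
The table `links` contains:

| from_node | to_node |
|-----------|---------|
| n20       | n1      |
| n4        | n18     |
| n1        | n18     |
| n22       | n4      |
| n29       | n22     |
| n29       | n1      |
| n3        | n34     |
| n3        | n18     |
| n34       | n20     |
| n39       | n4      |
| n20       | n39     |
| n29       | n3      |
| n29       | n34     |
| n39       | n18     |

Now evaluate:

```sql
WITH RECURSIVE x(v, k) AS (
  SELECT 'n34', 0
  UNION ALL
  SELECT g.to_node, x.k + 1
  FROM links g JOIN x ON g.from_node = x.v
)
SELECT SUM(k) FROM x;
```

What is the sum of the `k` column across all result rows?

Base: (n34, k=0).
Iteration 1: edges from {n34} -> (n20, k=1).
Iteration 2: edges from {n20} -> (n1, k=2), (n39, k=2).
Iteration 3: edges from {n1,n39} -> (n18, k=3) x2, (n4, k=3). [UNION ALL keeps all 3 new rows, including repeats]
Iteration 4: edges from {n18,n4} -> (n18, k=4).
Iteration 5: no outgoing edges from {n18}; recursion stops.
SUM(k) = 0 + 1 + 2 + 2 + 3 + 3 + 3 + 4 = 18.

18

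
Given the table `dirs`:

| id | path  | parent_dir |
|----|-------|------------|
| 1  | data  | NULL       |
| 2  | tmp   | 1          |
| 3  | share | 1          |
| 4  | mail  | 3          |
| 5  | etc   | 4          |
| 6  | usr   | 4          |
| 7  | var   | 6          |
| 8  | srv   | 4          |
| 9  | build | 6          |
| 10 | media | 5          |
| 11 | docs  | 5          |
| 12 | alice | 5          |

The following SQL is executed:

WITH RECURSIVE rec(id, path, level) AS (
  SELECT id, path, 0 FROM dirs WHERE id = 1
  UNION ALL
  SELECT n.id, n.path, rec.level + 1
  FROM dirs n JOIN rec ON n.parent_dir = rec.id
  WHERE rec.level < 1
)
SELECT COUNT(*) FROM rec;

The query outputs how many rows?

3

Base: id=1 (data) at level 0.
Iteration 1: rows with parent_dir in {1} -> tmp (id 2, level 1), share (id 3, level 1).
Iteration 2: level < 1 fails for all current rows; recursion stops.
Total rows emitted: 3.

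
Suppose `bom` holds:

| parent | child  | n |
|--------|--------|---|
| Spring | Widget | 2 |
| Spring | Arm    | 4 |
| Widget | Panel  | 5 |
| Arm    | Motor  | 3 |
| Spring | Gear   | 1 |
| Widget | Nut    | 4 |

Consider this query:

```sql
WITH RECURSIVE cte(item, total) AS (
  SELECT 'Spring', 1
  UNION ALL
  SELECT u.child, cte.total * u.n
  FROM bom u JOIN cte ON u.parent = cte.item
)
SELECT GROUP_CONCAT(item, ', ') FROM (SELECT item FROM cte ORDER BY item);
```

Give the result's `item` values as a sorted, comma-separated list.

Arm, Gear, Motor, Nut, Panel, Spring, Widget

Base: (Spring, total=1).
Iteration 1: components of {Spring} -> Arm = 1*4 = 4, Gear = 1*1 = 1, Widget = 1*2 = 2.
Iteration 2: components of {Arm,Gear,Widget} -> Motor = 4*3 = 12, Nut = 2*4 = 8, Panel = 2*5 = 10.
Iteration 3: no further components; recursion stops.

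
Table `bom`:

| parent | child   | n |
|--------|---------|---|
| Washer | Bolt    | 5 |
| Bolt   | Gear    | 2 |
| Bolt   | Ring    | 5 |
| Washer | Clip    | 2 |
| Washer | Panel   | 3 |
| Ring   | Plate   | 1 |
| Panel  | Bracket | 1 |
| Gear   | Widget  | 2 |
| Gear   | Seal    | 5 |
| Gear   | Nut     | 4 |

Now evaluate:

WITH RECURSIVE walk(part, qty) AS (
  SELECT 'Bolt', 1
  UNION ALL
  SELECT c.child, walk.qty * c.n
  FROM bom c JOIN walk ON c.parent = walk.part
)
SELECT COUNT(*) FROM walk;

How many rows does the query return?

7

Base: (Bolt, qty=1).
Iteration 1: components of {Bolt} -> Gear = 1*2 = 2, Ring = 1*5 = 5.
Iteration 2: components of {Gear,Ring} -> Nut = 2*4 = 8, Plate = 5*1 = 5, Seal = 2*5 = 10, Widget = 2*2 = 4.
Iteration 3: no further components; recursion stops.
Total rows emitted: 7.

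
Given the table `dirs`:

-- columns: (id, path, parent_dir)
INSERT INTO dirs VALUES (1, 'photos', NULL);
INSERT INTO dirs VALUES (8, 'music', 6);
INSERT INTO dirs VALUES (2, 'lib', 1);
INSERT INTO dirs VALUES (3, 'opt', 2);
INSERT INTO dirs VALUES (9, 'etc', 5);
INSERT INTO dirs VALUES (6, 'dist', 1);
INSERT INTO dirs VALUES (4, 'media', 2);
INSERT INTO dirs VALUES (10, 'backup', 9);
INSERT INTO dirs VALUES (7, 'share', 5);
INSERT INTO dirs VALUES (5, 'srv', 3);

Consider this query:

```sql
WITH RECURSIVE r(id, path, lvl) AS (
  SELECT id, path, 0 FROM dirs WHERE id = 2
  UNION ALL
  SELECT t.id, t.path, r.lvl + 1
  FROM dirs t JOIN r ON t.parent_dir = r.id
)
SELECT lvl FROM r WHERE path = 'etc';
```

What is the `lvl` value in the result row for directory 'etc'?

Base: id=2 (lib) at lvl 0.
Iteration 1: rows with parent_dir in {2} -> opt (id 3, lvl 1), media (id 4, lvl 1).
Iteration 2: rows with parent_dir in {3,4} -> srv (id 5, lvl 2).
Iteration 3: rows with parent_dir in {5} -> share (id 7, lvl 3), etc (id 9, lvl 3).
Iteration 4: rows with parent_dir in {7,9} -> backup (id 10, lvl 4).
Iteration 5: no rows with parent_dir in {10}; recursion stops.

3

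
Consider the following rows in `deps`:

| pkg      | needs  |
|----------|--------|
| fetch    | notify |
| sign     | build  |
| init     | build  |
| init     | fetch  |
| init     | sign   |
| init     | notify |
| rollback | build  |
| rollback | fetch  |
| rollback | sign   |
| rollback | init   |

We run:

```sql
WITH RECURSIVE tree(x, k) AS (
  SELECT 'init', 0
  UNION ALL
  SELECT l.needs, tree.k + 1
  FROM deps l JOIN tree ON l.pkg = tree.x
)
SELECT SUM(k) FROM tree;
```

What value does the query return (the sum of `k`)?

8

Base: (init, k=0).
Iteration 1: edges from {init} -> (build, k=1), (fetch, k=1), (notify, k=1), (sign, k=1).
Iteration 2: edges from {build,fetch,notify,sign} -> (build, k=2), (notify, k=2).
Iteration 3: no outgoing edges from {build,notify}; recursion stops.
SUM(k) = 0 + 1 + 1 + 1 + 1 + 2 + 2 = 8.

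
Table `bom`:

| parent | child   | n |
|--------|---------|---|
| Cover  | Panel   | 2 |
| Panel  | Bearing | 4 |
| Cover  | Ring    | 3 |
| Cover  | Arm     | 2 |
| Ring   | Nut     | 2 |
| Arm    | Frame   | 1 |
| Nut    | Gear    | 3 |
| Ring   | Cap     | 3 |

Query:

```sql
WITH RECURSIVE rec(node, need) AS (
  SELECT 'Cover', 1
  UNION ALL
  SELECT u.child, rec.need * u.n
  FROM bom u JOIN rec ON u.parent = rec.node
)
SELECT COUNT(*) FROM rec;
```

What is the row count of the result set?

Base: (Cover, need=1).
Iteration 1: components of {Cover} -> Arm = 1*2 = 2, Panel = 1*2 = 2, Ring = 1*3 = 3.
Iteration 2: components of {Arm,Panel,Ring} -> Bearing = 2*4 = 8, Cap = 3*3 = 9, Frame = 2*1 = 2, Nut = 3*2 = 6.
Iteration 3: components of {Bearing,Cap,Frame,Nut} -> Gear = 6*3 = 18.
Iteration 4: no further components; recursion stops.
Total rows emitted: 9.

9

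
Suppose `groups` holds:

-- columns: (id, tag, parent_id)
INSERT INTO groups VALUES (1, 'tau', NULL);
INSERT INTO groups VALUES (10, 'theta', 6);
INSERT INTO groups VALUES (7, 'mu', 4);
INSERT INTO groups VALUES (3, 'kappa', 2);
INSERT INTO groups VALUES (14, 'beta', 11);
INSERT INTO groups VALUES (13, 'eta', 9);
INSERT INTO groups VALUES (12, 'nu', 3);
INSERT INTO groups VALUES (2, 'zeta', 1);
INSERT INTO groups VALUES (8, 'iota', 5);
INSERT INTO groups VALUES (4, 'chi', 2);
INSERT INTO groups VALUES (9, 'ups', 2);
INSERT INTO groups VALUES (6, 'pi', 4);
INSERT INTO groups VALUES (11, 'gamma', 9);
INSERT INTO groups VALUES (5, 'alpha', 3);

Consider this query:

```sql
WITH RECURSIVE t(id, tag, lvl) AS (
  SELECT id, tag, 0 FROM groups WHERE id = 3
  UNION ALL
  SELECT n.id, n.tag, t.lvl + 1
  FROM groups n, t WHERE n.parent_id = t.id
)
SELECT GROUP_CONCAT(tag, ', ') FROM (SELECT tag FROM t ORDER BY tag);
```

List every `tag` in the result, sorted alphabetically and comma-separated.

Base: id=3 (kappa) at lvl 0.
Iteration 1: rows with parent_id in {3} -> alpha (id 5, lvl 1), nu (id 12, lvl 1).
Iteration 2: rows with parent_id in {5,12} -> iota (id 8, lvl 2).
Iteration 3: no rows with parent_id in {8}; recursion stops.

alpha, iota, kappa, nu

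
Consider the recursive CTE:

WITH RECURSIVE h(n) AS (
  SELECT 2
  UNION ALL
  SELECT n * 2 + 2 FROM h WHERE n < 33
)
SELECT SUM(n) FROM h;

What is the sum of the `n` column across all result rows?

Base: n=2.
Iteration 1: 2 < 33 holds -> n = 2 * 2 + 2 = 6.
Iteration 2: 6 < 33 holds -> n = 6 * 2 + 2 = 14.
Iteration 3: 14 < 33 holds -> n = 14 * 2 + 2 = 30.
Iteration 4: 30 < 33 holds -> n = 30 * 2 + 2 = 62.
Iteration 5: 62 < 33 fails; recursion stops.
SUM(n) = 2 + 6 + 14 + 30 + 62 = 114.

114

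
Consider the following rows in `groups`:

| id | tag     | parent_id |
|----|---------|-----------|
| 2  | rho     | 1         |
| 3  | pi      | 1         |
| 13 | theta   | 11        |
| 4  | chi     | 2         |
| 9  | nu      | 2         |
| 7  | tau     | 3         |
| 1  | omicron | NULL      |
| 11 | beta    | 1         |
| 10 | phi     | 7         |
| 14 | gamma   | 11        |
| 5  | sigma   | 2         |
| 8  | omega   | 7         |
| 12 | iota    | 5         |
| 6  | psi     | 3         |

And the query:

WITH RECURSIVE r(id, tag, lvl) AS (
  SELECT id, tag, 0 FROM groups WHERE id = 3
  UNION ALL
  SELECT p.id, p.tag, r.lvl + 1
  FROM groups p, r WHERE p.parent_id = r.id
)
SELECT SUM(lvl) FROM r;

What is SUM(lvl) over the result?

Base: id=3 (pi) at lvl 0.
Iteration 1: rows with parent_id in {3} -> psi (id 6, lvl 1), tau (id 7, lvl 1).
Iteration 2: rows with parent_id in {6,7} -> omega (id 8, lvl 2), phi (id 10, lvl 2).
Iteration 3: no rows with parent_id in {8,10}; recursion stops.
SUM(lvl) = 0 + 1 + 1 + 2 + 2 = 6.

6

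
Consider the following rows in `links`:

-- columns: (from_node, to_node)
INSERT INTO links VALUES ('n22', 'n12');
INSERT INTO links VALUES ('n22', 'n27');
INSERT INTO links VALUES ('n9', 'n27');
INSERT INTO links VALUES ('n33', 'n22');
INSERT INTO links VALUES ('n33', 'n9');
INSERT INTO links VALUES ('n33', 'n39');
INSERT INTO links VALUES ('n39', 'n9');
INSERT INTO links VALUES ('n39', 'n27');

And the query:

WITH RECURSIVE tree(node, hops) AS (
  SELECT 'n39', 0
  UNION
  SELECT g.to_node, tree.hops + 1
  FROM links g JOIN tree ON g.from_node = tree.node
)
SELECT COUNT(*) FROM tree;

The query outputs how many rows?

4

Base: (n39, hops=0).
Iteration 1: edges from {n39} -> (n27, hops=1), (n9, hops=1).
Iteration 2: edges from {n27,n9} -> (n27, hops=2).
Iteration 3: no outgoing edges from {n27}; recursion stops.
Total rows emitted: 4.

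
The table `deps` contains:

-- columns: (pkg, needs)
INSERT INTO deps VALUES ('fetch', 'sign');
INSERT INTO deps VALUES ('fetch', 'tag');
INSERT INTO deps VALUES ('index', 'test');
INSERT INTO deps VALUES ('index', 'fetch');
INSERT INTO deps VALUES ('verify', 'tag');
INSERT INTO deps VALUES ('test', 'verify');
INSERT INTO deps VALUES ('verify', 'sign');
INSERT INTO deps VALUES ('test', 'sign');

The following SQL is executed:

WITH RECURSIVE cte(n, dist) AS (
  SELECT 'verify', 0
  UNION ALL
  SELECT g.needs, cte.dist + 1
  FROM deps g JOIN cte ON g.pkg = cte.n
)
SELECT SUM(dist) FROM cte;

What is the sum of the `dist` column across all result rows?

Base: (verify, dist=0).
Iteration 1: edges from {verify} -> (sign, dist=1), (tag, dist=1).
Iteration 2: no outgoing edges from {sign,tag}; recursion stops.
SUM(dist) = 0 + 1 + 1 = 2.

2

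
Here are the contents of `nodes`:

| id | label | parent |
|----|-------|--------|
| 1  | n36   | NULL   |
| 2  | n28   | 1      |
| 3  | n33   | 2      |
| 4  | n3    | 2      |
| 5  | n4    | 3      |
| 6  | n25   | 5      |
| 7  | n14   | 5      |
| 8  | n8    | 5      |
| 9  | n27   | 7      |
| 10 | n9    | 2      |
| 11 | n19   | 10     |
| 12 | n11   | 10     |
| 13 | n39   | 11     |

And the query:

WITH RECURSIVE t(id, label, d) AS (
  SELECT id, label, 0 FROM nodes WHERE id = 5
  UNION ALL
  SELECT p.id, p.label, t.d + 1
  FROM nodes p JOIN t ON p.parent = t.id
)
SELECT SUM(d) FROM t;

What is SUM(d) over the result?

5

Base: id=5 (n4) at d 0.
Iteration 1: rows with parent in {5} -> n25 (id 6, d 1), n14 (id 7, d 1), n8 (id 8, d 1).
Iteration 2: rows with parent in {6,7,8} -> n27 (id 9, d 2).
Iteration 3: no rows with parent in {9}; recursion stops.
SUM(d) = 0 + 1 + 1 + 1 + 2 = 5.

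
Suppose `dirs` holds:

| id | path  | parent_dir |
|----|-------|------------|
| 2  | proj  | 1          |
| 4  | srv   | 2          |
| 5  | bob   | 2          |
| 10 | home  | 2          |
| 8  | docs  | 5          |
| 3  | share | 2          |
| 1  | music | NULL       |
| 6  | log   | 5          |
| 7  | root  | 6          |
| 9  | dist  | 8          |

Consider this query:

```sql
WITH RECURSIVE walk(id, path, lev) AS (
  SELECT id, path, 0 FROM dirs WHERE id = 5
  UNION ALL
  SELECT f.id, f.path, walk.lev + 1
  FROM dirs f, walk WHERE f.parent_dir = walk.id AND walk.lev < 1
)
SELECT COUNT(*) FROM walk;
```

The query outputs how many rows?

Base: id=5 (bob) at lev 0.
Iteration 1: rows with parent_dir in {5} -> log (id 6, lev 1), docs (id 8, lev 1).
Iteration 2: lev < 1 fails for all current rows; recursion stops.
Total rows emitted: 3.

3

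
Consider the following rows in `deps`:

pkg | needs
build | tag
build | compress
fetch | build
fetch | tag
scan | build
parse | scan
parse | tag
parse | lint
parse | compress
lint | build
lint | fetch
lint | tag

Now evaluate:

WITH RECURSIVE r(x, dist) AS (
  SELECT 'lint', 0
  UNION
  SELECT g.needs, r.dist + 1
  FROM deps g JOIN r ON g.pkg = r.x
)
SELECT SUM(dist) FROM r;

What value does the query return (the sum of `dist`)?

15

Base: (lint, dist=0).
Iteration 1: edges from {lint} -> (build, dist=1), (fetch, dist=1), (tag, dist=1).
Iteration 2: edges from {build,fetch,tag} -> (build, dist=2), (compress, dist=2), (tag, dist=2). [UNION drops 1 duplicate row(s)]
Iteration 3: edges from {build,compress,tag} -> (compress, dist=3), (tag, dist=3).
Iteration 4: no outgoing edges from {compress,tag}; recursion stops.
SUM(dist) = 0 + 1 + 1 + 1 + 2 + 2 + 2 + 3 + 3 = 15.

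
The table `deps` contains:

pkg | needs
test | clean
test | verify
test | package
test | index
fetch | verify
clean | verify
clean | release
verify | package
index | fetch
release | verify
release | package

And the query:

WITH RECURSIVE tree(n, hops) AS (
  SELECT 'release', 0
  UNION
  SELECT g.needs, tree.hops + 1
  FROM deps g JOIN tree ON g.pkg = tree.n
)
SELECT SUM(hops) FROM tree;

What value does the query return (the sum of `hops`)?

4

Base: (release, hops=0).
Iteration 1: edges from {release} -> (package, hops=1), (verify, hops=1).
Iteration 2: edges from {package,verify} -> (package, hops=2).
Iteration 3: no outgoing edges from {package}; recursion stops.
SUM(hops) = 0 + 1 + 1 + 2 = 4.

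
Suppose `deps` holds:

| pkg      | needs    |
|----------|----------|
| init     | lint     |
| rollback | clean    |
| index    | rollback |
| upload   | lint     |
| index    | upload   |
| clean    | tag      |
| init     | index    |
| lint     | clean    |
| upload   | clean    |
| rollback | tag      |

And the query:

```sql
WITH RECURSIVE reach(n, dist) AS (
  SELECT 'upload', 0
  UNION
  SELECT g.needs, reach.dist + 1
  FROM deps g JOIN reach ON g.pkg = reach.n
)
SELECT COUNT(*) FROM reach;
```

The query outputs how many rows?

Base: (upload, dist=0).
Iteration 1: edges from {upload} -> (clean, dist=1), (lint, dist=1).
Iteration 2: edges from {clean,lint} -> (clean, dist=2), (tag, dist=2).
Iteration 3: edges from {clean,tag} -> (tag, dist=3).
Iteration 4: no outgoing edges from {tag}; recursion stops.
Total rows emitted: 6.

6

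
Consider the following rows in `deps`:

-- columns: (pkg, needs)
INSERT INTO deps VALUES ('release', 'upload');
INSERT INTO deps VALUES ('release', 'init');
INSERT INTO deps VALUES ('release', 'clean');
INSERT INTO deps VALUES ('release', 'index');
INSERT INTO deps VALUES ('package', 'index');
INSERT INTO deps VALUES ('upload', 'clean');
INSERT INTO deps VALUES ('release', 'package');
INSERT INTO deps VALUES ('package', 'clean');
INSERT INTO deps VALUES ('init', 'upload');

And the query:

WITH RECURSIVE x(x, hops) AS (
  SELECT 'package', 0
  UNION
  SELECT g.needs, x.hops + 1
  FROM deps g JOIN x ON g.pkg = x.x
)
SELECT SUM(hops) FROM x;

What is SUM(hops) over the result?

2

Base: (package, hops=0).
Iteration 1: edges from {package} -> (clean, hops=1), (index, hops=1).
Iteration 2: no outgoing edges from {clean,index}; recursion stops.
SUM(hops) = 0 + 1 + 1 = 2.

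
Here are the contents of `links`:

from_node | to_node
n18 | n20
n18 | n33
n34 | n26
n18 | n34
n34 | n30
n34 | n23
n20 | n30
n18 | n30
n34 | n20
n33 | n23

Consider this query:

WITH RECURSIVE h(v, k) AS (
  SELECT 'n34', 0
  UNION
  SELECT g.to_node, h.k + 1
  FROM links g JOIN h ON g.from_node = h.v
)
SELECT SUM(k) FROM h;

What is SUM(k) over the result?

Base: (n34, k=0).
Iteration 1: edges from {n34} -> (n20, k=1), (n23, k=1), (n26, k=1), (n30, k=1).
Iteration 2: edges from {n20,n23,n26,n30} -> (n30, k=2).
Iteration 3: no outgoing edges from {n30}; recursion stops.
SUM(k) = 0 + 1 + 1 + 1 + 1 + 2 = 6.

6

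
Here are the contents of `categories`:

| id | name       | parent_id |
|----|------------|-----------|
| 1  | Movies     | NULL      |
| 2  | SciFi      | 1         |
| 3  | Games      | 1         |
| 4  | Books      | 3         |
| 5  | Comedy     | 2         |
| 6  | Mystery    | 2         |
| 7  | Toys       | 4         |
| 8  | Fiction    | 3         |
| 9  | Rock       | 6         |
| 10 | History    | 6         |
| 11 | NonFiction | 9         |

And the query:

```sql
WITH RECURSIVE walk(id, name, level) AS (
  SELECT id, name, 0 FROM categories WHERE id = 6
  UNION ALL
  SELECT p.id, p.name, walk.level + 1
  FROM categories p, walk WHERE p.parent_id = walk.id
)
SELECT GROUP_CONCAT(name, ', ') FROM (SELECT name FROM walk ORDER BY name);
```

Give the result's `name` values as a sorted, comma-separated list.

Base: id=6 (Mystery) at level 0.
Iteration 1: rows with parent_id in {6} -> Rock (id 9, level 1), History (id 10, level 1).
Iteration 2: rows with parent_id in {9,10} -> NonFiction (id 11, level 2).
Iteration 3: no rows with parent_id in {11}; recursion stops.

History, Mystery, NonFiction, Rock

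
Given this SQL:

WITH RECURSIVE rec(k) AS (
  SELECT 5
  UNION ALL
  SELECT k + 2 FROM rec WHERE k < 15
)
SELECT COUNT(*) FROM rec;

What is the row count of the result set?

6

Base: k=5.
Iteration 1: 5 < 15 holds -> k = 5 + 2 = 7.
Iteration 2: 7 < 15 holds -> k = 7 + 2 = 9.
Iteration 3: 9 < 15 holds -> k = 9 + 2 = 11.
Iteration 4: 11 < 15 holds -> k = 11 + 2 = 13.
Iteration 5: 13 < 15 holds -> k = 13 + 2 = 15.
Iteration 6: 15 < 15 fails; recursion stops.
Total rows emitted: 6.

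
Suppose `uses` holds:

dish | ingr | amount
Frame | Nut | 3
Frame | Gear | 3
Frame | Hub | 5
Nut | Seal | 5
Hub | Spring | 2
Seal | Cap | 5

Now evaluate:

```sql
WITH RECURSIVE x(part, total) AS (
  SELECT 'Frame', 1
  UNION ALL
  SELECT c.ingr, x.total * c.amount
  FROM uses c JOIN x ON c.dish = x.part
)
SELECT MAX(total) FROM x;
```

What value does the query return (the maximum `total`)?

Base: (Frame, total=1).
Iteration 1: components of {Frame} -> Gear = 1*3 = 3, Hub = 1*5 = 5, Nut = 1*3 = 3.
Iteration 2: components of {Gear,Hub,Nut} -> Seal = 3*5 = 15, Spring = 5*2 = 10.
Iteration 3: components of {Seal,Spring} -> Cap = 15*5 = 75.
Iteration 4: no further components; recursion stops.
total values: 1, 3, 3, 5, 15, 10, 75; the maximum is 75.

75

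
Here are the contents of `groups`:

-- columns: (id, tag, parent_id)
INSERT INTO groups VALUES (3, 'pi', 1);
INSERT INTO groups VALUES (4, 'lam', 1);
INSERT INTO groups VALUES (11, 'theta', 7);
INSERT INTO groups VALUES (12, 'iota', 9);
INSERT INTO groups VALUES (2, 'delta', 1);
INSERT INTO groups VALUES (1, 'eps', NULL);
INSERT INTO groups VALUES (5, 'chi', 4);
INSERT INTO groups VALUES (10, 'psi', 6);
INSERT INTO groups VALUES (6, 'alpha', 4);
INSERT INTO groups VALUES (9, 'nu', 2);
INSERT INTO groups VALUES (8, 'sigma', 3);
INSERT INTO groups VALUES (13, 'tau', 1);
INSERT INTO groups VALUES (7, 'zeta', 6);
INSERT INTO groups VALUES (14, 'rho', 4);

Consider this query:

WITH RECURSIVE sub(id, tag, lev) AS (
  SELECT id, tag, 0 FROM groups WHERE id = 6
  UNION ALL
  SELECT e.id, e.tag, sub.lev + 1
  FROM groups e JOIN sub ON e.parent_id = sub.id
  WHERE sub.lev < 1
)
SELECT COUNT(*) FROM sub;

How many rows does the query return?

3

Base: id=6 (alpha) at lev 0.
Iteration 1: rows with parent_id in {6} -> zeta (id 7, lev 1), psi (id 10, lev 1).
Iteration 2: lev < 1 fails for all current rows; recursion stops.
Total rows emitted: 3.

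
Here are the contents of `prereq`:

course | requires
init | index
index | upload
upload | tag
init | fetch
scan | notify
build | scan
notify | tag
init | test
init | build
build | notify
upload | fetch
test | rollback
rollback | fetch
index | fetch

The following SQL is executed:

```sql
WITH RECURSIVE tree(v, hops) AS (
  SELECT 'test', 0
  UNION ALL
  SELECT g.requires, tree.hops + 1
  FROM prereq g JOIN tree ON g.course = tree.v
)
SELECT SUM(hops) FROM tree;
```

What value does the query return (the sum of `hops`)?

3

Base: (test, hops=0).
Iteration 1: edges from {test} -> (rollback, hops=1).
Iteration 2: edges from {rollback} -> (fetch, hops=2).
Iteration 3: no outgoing edges from {fetch}; recursion stops.
SUM(hops) = 0 + 1 + 2 = 3.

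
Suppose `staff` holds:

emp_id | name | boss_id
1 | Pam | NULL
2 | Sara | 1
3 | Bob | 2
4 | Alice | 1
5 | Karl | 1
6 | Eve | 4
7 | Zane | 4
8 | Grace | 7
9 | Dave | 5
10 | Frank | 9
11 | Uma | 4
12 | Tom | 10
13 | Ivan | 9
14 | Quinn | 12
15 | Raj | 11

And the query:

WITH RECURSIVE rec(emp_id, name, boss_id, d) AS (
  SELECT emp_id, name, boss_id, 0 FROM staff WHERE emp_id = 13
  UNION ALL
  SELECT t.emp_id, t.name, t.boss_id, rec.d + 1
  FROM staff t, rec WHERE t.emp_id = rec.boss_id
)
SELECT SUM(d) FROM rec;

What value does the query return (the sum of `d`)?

Base: emp_id=13 (Ivan), boss_id=9, d 0.
Iteration 1: join on emp_id=9 -> Dave (id 9, boss_id=5, d 1).
Iteration 2: join on emp_id=5 -> Karl (id 5, boss_id=1, d 2).
Iteration 3: join on emp_id=1 -> Pam (id 1, boss_id=NULL, d 3).
Iteration 4: boss_id is NULL; no match; recursion stops.
SUM(d) = 0 + 1 + 2 + 3 = 6.

6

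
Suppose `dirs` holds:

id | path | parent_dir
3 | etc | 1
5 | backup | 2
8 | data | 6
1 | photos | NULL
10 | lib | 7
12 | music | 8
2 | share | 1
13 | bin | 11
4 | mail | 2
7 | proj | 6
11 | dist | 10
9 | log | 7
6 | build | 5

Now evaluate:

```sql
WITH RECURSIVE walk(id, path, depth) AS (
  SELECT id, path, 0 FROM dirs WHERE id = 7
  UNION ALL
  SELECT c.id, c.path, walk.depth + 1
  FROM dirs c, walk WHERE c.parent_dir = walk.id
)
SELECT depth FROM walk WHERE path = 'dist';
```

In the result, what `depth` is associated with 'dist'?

2

Base: id=7 (proj) at depth 0.
Iteration 1: rows with parent_dir in {7} -> log (id 9, depth 1), lib (id 10, depth 1).
Iteration 2: rows with parent_dir in {9,10} -> dist (id 11, depth 2).
Iteration 3: rows with parent_dir in {11} -> bin (id 13, depth 3).
Iteration 4: no rows with parent_dir in {13}; recursion stops.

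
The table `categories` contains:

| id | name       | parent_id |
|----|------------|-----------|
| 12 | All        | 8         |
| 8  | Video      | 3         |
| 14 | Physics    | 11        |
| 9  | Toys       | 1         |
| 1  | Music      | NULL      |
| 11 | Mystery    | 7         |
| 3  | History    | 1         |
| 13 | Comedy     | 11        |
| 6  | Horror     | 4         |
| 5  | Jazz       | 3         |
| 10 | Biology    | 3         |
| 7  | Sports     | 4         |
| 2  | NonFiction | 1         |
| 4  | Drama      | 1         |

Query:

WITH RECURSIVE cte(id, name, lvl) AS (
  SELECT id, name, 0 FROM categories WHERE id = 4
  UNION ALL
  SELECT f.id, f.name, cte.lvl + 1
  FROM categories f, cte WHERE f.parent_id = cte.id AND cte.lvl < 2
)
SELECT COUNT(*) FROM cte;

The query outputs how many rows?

Base: id=4 (Drama) at lvl 0.
Iteration 1: rows with parent_id in {4} -> Horror (id 6, lvl 1), Sports (id 7, lvl 1).
Iteration 2: rows with parent_id in {6,7} -> Mystery (id 11, lvl 2).
Iteration 3: lvl < 2 fails for all current rows; recursion stops.
Total rows emitted: 4.

4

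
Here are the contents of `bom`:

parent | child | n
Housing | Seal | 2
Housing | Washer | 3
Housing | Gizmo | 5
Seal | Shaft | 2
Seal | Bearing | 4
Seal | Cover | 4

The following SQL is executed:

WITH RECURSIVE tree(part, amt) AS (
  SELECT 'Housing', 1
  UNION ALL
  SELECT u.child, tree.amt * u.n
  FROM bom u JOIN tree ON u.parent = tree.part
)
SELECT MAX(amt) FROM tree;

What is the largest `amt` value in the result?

8

Base: (Housing, amt=1).
Iteration 1: components of {Housing} -> Gizmo = 1*5 = 5, Seal = 1*2 = 2, Washer = 1*3 = 3.
Iteration 2: components of {Gizmo,Seal,Washer} -> Bearing = 2*4 = 8, Cover = 2*4 = 8, Shaft = 2*2 = 4.
Iteration 3: no further components; recursion stops.
amt values: 1, 2, 3, 5, 4, 8, 8; the maximum is 8.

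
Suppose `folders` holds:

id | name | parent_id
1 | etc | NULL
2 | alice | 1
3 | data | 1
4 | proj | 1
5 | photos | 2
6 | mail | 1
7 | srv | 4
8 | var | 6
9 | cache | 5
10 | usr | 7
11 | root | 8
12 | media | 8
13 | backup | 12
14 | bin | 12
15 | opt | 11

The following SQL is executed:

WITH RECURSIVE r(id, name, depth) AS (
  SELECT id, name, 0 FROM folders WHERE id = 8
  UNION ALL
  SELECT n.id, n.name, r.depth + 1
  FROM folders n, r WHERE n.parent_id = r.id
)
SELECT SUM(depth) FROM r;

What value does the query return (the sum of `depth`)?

Base: id=8 (var) at depth 0.
Iteration 1: rows with parent_id in {8} -> root (id 11, depth 1), media (id 12, depth 1).
Iteration 2: rows with parent_id in {11,12} -> backup (id 13, depth 2), bin (id 14, depth 2), opt (id 15, depth 2).
Iteration 3: no rows with parent_id in {13,14,15}; recursion stops.
SUM(depth) = 0 + 1 + 1 + 2 + 2 + 2 = 8.

8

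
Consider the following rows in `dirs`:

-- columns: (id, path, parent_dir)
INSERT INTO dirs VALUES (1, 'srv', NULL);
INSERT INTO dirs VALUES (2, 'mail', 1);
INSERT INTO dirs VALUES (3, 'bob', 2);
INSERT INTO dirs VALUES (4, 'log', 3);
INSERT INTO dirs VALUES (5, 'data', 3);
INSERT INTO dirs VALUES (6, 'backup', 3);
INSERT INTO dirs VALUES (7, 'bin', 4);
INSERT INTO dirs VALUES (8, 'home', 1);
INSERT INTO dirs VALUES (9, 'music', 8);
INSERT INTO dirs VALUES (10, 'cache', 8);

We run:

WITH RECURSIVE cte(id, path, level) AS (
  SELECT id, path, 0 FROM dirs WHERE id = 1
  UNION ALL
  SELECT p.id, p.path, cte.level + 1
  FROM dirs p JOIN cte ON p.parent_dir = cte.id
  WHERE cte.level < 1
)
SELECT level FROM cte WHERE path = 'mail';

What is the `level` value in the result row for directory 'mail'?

Base: id=1 (srv) at level 0.
Iteration 1: rows with parent_dir in {1} -> mail (id 2, level 1), home (id 8, level 1).
Iteration 2: level < 1 fails for all current rows; recursion stops.

1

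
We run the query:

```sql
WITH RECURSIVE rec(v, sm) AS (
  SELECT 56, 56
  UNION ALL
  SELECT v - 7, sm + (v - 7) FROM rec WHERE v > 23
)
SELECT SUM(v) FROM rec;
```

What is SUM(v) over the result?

231

Base: v=56, sm=56.
Iteration 1: 56 > 23 holds -> v = 56 - 7 = 49, sm = 56 + 49 = 105.
Iteration 2: 49 > 23 holds -> v = 49 - 7 = 42, sm = 105 + 42 = 147.
Iteration 3: 42 > 23 holds -> v = 42 - 7 = 35, sm = 147 + 35 = 182.
Iteration 4: 35 > 23 holds -> v = 35 - 7 = 28, sm = 182 + 28 = 210.
Iteration 5: 28 > 23 holds -> v = 28 - 7 = 21, sm = 210 + 21 = 231.
Iteration 6: 21 > 23 fails; recursion stops.
SUM(v) = 56 + 49 + 42 + 35 + 28 + 21 = 231.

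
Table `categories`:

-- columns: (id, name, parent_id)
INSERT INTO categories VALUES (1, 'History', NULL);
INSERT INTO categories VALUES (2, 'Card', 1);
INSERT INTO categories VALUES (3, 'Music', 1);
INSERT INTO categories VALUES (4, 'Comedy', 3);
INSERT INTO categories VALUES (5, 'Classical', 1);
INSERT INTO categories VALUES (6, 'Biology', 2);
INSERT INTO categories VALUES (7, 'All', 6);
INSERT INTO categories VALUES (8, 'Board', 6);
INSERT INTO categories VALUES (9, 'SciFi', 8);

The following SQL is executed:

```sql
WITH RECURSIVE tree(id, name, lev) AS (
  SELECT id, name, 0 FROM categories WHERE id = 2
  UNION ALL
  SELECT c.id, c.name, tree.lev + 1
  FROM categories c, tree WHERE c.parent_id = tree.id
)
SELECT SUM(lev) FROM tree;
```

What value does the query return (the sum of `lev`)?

8

Base: id=2 (Card) at lev 0.
Iteration 1: rows with parent_id in {2} -> Biology (id 6, lev 1).
Iteration 2: rows with parent_id in {6} -> All (id 7, lev 2), Board (id 8, lev 2).
Iteration 3: rows with parent_id in {7,8} -> SciFi (id 9, lev 3).
Iteration 4: no rows with parent_id in {9}; recursion stops.
SUM(lev) = 0 + 1 + 2 + 2 + 3 = 8.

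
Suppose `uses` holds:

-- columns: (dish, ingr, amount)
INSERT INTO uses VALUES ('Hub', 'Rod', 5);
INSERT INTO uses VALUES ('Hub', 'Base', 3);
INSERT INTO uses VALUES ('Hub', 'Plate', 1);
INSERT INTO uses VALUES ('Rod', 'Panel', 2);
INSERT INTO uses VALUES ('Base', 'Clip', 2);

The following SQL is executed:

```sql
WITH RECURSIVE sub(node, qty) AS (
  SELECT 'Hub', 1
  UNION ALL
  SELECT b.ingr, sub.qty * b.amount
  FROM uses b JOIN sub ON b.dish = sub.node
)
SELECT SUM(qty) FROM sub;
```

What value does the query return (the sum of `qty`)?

26

Base: (Hub, qty=1).
Iteration 1: components of {Hub} -> Base = 1*3 = 3, Plate = 1*1 = 1, Rod = 1*5 = 5.
Iteration 2: components of {Base,Plate,Rod} -> Clip = 3*2 = 6, Panel = 5*2 = 10.
Iteration 3: no further components; recursion stops.
SUM(qty) = 1 + 5 + 3 + 1 + 10 + 6 = 26.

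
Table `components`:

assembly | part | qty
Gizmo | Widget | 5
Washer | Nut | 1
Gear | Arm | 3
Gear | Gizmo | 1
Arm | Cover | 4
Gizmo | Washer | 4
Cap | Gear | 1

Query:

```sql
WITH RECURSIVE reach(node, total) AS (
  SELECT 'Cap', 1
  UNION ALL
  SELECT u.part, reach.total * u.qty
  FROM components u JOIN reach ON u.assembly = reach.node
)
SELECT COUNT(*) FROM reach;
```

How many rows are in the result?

Base: (Cap, total=1).
Iteration 1: components of {Cap} -> Gear = 1*1 = 1.
Iteration 2: components of {Gear} -> Arm = 1*3 = 3, Gizmo = 1*1 = 1.
Iteration 3: components of {Arm,Gizmo} -> Cover = 3*4 = 12, Washer = 1*4 = 4, Widget = 1*5 = 5.
Iteration 4: components of {Cover,Washer,Widget} -> Nut = 4*1 = 4.
Iteration 5: no further components; recursion stops.
Total rows emitted: 8.

8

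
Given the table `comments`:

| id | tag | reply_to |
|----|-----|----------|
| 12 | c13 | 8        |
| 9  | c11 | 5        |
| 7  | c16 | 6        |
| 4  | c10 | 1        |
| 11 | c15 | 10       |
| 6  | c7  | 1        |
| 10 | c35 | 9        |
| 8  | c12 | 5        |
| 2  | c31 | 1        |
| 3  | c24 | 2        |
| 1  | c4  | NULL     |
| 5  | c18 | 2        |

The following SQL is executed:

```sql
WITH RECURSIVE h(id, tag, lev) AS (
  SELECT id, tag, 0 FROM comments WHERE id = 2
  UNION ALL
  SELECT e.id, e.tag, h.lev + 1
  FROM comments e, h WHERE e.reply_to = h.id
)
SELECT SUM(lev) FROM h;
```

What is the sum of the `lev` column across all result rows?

Base: id=2 (c31) at lev 0.
Iteration 1: rows with reply_to in {2} -> c24 (id 3, lev 1), c18 (id 5, lev 1).
Iteration 2: rows with reply_to in {3,5} -> c12 (id 8, lev 2), c11 (id 9, lev 2).
Iteration 3: rows with reply_to in {8,9} -> c35 (id 10, lev 3), c13 (id 12, lev 3).
Iteration 4: rows with reply_to in {10,12} -> c15 (id 11, lev 4).
Iteration 5: no rows with reply_to in {11}; recursion stops.
SUM(lev) = 0 + 1 + 1 + 2 + 2 + 3 + 3 + 4 = 16.

16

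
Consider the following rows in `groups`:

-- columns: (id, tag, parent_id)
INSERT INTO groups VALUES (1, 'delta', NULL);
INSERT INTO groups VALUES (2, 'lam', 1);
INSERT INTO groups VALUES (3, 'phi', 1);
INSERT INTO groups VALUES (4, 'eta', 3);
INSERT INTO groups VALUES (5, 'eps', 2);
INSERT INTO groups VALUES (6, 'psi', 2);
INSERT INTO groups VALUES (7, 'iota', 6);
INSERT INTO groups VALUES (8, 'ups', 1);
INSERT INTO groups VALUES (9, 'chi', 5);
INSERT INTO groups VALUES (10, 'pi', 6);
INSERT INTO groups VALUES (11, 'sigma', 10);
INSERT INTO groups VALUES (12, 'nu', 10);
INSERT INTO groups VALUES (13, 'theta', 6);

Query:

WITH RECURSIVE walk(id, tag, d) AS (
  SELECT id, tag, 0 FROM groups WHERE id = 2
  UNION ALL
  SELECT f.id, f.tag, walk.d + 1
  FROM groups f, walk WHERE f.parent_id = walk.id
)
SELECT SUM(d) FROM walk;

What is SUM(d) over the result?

16

Base: id=2 (lam) at d 0.
Iteration 1: rows with parent_id in {2} -> eps (id 5, d 1), psi (id 6, d 1).
Iteration 2: rows with parent_id in {5,6} -> iota (id 7, d 2), chi (id 9, d 2), pi (id 10, d 2), theta (id 13, d 2).
Iteration 3: rows with parent_id in {7,9,10,13} -> sigma (id 11, d 3), nu (id 12, d 3).
Iteration 4: no rows with parent_id in {11,12}; recursion stops.
SUM(d) = 0 + 1 + 1 + 2 + 2 + 2 + 2 + 3 + 3 = 16.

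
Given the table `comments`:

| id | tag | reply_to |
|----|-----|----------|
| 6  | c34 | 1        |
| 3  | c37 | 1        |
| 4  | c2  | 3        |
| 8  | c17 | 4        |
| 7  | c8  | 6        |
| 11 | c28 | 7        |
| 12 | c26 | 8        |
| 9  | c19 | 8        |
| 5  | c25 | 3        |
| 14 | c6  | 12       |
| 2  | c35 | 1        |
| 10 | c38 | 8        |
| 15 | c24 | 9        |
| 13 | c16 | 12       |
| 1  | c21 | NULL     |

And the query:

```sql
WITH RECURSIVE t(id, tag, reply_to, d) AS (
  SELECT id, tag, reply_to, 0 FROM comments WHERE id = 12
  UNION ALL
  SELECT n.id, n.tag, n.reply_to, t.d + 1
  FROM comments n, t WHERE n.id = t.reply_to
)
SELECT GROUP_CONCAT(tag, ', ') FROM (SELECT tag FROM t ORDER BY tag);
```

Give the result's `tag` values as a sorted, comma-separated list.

c17, c2, c21, c26, c37

Base: id=12 (c26), reply_to=8, d 0.
Iteration 1: join on id=8 -> c17 (id 8, reply_to=4, d 1).
Iteration 2: join on id=4 -> c2 (id 4, reply_to=3, d 2).
Iteration 3: join on id=3 -> c37 (id 3, reply_to=1, d 3).
Iteration 4: join on id=1 -> c21 (id 1, reply_to=NULL, d 4).
Iteration 5: reply_to is NULL; no match; recursion stops.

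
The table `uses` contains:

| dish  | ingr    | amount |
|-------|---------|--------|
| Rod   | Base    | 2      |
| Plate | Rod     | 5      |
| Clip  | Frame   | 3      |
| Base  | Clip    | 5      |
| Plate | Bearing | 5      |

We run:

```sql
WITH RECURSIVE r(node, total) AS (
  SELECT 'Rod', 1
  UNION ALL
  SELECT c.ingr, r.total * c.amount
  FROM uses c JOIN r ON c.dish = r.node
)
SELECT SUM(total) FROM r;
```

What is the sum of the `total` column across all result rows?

43

Base: (Rod, total=1).
Iteration 1: components of {Rod} -> Base = 1*2 = 2.
Iteration 2: components of {Base} -> Clip = 2*5 = 10.
Iteration 3: components of {Clip} -> Frame = 10*3 = 30.
Iteration 4: no further components; recursion stops.
SUM(total) = 1 + 2 + 10 + 30 = 43.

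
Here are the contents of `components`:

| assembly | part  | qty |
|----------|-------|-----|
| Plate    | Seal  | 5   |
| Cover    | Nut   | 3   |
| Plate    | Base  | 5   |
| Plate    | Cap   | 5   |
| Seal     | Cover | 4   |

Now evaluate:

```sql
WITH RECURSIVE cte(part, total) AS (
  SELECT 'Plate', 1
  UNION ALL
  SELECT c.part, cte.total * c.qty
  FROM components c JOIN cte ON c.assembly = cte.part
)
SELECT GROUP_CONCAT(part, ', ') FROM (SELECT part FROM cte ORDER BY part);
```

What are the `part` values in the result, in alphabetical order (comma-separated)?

Base, Cap, Cover, Nut, Plate, Seal

Base: (Plate, total=1).
Iteration 1: components of {Plate} -> Base = 1*5 = 5, Cap = 1*5 = 5, Seal = 1*5 = 5.
Iteration 2: components of {Base,Cap,Seal} -> Cover = 5*4 = 20.
Iteration 3: components of {Cover} -> Nut = 20*3 = 60.
Iteration 4: no further components; recursion stops.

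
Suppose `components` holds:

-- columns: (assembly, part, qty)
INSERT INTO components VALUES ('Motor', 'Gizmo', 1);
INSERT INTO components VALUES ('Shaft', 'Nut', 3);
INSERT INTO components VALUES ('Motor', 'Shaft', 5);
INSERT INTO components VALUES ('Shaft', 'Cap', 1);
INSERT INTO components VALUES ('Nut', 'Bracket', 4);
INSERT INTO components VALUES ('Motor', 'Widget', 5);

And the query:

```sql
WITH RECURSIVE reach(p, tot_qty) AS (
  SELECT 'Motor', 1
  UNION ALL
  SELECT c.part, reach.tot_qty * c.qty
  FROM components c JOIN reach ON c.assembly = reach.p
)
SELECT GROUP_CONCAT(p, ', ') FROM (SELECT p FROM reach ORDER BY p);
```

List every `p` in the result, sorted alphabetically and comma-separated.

Base: (Motor, tot_qty=1).
Iteration 1: components of {Motor} -> Gizmo = 1*1 = 1, Shaft = 1*5 = 5, Widget = 1*5 = 5.
Iteration 2: components of {Gizmo,Shaft,Widget} -> Cap = 5*1 = 5, Nut = 5*3 = 15.
Iteration 3: components of {Cap,Nut} -> Bracket = 15*4 = 60.
Iteration 4: no further components; recursion stops.

Bracket, Cap, Gizmo, Motor, Nut, Shaft, Widget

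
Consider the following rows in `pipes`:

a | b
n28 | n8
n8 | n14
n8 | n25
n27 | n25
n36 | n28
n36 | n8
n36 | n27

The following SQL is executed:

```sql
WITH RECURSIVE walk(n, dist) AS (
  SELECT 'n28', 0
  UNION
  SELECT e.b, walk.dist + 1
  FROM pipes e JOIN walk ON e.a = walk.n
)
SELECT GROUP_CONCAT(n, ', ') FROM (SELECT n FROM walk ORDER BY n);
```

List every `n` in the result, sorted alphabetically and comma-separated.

n14, n25, n28, n8

Base: (n28, dist=0).
Iteration 1: edges from {n28} -> (n8, dist=1).
Iteration 2: edges from {n8} -> (n14, dist=2), (n25, dist=2).
Iteration 3: no outgoing edges from {n14,n25}; recursion stops.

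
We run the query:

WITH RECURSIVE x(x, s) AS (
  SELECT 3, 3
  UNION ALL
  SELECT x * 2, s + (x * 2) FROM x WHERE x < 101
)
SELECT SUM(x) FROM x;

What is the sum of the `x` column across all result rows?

Base: x=3, s=3.
Iteration 1: 3 < 101 holds -> x = 3 * 2 = 6, s = 3 + 6 = 9.
Iteration 2: 6 < 101 holds -> x = 6 * 2 = 12, s = 9 + 12 = 21.
Iteration 3: 12 < 101 holds -> x = 12 * 2 = 24, s = 21 + 24 = 45.
Iteration 4: 24 < 101 holds -> x = 24 * 2 = 48, s = 45 + 48 = 93.
Iteration 5: 48 < 101 holds -> x = 48 * 2 = 96, s = 93 + 96 = 189.
Iteration 6: 96 < 101 holds -> x = 96 * 2 = 192, s = 189 + 192 = 381.
Iteration 7: 192 < 101 fails; recursion stops.
SUM(x) = 3 + 6 + 12 + 24 + 48 + 96 + 192 = 381.

381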